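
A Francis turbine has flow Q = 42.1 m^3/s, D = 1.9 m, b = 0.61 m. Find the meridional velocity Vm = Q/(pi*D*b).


Vm = 42.1 / (pi * 1.9 * 0.61) = 11.5624 m/s


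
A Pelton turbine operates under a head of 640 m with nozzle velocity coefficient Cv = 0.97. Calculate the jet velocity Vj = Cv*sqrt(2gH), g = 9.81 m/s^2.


Vj = 0.97 * sqrt(2*9.81*640) = 108.6954 m/s


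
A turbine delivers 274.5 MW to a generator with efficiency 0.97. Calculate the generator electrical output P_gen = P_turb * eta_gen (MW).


P_gen = 274.5 * 0.97 = 266.2650 MW


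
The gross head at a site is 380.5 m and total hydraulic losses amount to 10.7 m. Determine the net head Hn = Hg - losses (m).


Hn = 380.5 - 10.7 = 369.8000 m


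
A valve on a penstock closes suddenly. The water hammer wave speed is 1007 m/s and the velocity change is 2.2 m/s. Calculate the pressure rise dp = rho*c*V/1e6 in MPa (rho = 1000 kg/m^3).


dp = 1000 * 1007 * 2.2 / 1e6 = 2.2154 MPa


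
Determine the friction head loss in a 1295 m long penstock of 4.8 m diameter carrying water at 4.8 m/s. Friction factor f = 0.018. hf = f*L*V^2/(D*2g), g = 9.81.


hf = 0.018 * 1295 * 4.8^2 / (4.8 * 2 * 9.81) = 5.7028 m


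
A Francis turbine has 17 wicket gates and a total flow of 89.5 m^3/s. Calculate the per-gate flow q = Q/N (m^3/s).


q = 89.5 / 17 = 5.2647 m^3/s


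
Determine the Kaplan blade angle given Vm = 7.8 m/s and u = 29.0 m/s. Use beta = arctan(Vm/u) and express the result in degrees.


beta = arctan(7.8 / 29.0) = 15.0543 degrees


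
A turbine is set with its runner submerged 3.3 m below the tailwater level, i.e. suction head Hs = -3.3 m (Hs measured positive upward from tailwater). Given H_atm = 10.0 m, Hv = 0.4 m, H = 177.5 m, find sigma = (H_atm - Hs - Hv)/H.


sigma = (10.0 - (-3.3) - 0.4) / 177.5 = 0.0727


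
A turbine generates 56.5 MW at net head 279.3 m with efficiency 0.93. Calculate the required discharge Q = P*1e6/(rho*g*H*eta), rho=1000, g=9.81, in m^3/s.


Q = 56.5 * 1e6 / (1000 * 9.81 * 279.3 * 0.93) = 22.1731 m^3/s


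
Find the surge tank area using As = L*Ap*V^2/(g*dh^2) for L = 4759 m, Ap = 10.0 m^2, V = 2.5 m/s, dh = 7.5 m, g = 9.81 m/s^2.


As = 4759 * 10.0 * 2.5^2 / (9.81 * 7.5^2) = 539.0191 m^2


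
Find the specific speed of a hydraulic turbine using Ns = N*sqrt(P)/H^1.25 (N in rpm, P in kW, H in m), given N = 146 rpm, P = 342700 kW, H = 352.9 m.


Ns = 146 * 342700^0.5 / 352.9^1.25 = 55.8786


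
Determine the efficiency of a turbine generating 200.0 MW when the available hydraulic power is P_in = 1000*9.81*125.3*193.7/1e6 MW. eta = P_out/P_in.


P_in = 1000 * 9.81 * 125.3 * 193.7 / 1e6 = 238.0947 MW
eta = 200.0 / 238.0947 = 0.8400


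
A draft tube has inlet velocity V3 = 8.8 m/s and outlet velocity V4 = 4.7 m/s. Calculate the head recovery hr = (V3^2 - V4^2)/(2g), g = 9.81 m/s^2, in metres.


hr = (8.8^2 - 4.7^2) / (2*9.81) = 2.8211 m


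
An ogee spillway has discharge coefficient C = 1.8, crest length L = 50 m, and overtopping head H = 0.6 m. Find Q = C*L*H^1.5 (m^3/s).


Q = 1.8 * 50 * 0.6^1.5 = 41.8282 m^3/s


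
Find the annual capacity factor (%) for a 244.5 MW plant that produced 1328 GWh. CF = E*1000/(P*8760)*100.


CF = 1328 * 1000 / (244.5 * 8760) * 100 = 62.0033 %


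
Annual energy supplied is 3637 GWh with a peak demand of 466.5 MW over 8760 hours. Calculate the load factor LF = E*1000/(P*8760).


LF = 3637 * 1000 / (466.5 * 8760) = 0.8900


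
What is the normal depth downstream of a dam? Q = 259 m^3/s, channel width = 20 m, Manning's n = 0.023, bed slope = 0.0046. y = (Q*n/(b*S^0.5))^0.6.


y = (259 * 0.023 / (20 * 0.0046^0.5))^0.6 = 2.4298 m


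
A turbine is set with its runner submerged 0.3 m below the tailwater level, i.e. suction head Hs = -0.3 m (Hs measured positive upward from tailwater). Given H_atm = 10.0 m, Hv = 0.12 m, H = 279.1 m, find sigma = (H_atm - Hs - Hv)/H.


sigma = (10.0 - (-0.3) - 0.12) / 279.1 = 0.0365


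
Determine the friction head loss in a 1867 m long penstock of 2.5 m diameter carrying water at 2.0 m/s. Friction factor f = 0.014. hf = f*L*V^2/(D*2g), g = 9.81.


hf = 0.014 * 1867 * 2.0^2 / (2.5 * 2 * 9.81) = 2.1315 m


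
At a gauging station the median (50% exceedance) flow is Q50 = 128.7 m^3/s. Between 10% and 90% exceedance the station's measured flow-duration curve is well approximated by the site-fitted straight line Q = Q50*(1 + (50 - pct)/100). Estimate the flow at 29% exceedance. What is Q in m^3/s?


Q = 128.7 * (1 + (50 - 29)/100) = 155.7270 m^3/s


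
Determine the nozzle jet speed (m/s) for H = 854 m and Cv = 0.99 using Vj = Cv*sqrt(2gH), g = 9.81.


Vj = 0.99 * sqrt(2*9.81*854) = 128.1485 m/s


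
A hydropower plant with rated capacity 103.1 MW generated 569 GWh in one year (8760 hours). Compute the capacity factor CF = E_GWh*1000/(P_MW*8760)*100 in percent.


CF = 569 * 1000 / (103.1 * 8760) * 100 = 63.0013 %


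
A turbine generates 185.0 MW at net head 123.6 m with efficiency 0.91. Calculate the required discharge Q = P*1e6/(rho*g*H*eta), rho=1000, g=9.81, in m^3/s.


Q = 185.0 * 1e6 / (1000 * 9.81 * 123.6 * 0.91) = 167.6652 m^3/s


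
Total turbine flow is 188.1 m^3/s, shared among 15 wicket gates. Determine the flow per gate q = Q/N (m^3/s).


q = 188.1 / 15 = 12.5400 m^3/s


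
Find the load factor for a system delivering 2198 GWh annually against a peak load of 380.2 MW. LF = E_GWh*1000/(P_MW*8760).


LF = 2198 * 1000 / (380.2 * 8760) = 0.6600


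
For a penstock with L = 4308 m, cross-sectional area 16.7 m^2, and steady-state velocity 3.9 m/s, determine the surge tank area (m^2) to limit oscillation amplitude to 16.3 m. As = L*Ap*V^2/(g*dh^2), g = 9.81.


As = 4308 * 16.7 * 3.9^2 / (9.81 * 16.3^2) = 419.8336 m^2


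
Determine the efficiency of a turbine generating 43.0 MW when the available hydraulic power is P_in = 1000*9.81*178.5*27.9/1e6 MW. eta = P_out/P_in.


P_in = 1000 * 9.81 * 178.5 * 27.9 / 1e6 = 48.8553 MW
eta = 43.0 / 48.8553 = 0.8802


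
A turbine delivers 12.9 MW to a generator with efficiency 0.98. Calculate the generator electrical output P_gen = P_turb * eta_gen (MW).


P_gen = 12.9 * 0.98 = 12.6420 MW


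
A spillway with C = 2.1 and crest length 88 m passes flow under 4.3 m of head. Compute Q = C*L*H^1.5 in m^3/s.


Q = 2.1 * 88 * 4.3^1.5 = 1647.8006 m^3/s


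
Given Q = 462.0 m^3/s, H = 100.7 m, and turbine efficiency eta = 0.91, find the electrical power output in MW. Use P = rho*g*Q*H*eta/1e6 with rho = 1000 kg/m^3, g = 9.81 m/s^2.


P = 1000 * 9.81 * 462.0 * 100.7 * 0.91 / 1e6 = 415.3190 MW


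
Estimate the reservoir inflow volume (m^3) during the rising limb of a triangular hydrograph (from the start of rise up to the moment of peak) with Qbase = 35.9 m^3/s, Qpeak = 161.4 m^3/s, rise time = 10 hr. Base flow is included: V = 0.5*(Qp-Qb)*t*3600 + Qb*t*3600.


V = 0.5*(161.4 - 35.9)*10*3600 + 35.9*10*3600 = 3.5514e+06 m^3


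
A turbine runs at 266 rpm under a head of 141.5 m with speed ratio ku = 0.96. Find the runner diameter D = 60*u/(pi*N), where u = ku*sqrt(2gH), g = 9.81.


u = 0.96 * sqrt(2*9.81*141.5) = 50.5823 m/s
D = 60 * 50.5823 / (pi * 266) = 3.6318 m


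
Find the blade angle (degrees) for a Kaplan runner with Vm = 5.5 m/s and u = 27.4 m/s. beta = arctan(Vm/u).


beta = arctan(5.5 / 27.4) = 11.3501 degrees


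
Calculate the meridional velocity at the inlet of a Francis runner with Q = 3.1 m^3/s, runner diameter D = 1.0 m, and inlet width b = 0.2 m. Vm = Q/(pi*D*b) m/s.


Vm = 3.1 / (pi * 1.0 * 0.2) = 4.9338 m/s


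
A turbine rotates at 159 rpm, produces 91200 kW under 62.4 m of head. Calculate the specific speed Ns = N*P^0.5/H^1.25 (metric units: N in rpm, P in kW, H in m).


Ns = 159 * 91200^0.5 / 62.4^1.25 = 273.7876


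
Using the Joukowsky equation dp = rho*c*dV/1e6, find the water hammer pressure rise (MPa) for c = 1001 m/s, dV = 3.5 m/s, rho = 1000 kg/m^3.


dp = 1000 * 1001 * 3.5 / 1e6 = 3.5035 MPa


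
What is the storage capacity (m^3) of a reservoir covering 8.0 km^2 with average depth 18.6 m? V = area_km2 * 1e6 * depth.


V = 8.0 * 1e6 * 18.6 = 1.4880e+08 m^3


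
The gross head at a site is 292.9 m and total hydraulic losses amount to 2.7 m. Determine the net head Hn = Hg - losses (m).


Hn = 292.9 - 2.7 = 290.2000 m


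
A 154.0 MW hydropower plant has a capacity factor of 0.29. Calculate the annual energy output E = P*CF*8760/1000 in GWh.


E = 154.0 * 0.29 * 8760 / 1000 = 391.2216 GWh


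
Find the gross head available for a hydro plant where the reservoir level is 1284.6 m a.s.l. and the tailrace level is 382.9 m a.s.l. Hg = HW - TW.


Hg = 1284.6 - 382.9 = 901.7000 m


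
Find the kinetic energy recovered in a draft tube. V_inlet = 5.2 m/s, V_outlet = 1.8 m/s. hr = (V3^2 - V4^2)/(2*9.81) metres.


hr = (5.2^2 - 1.8^2) / (2*9.81) = 1.2130 m


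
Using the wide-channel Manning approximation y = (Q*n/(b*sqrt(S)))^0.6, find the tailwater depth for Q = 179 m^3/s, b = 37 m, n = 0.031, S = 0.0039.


y = (179 * 0.031 / (37 * 0.0039^0.5))^0.6 = 1.6916 m


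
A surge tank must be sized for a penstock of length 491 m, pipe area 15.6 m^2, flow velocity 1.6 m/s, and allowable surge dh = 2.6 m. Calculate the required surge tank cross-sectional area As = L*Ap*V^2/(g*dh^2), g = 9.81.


As = 491 * 15.6 * 1.6^2 / (9.81 * 2.6^2) = 295.6857 m^2


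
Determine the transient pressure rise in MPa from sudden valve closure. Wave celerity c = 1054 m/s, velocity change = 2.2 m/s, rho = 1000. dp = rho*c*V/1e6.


dp = 1000 * 1054 * 2.2 / 1e6 = 2.3188 MPa


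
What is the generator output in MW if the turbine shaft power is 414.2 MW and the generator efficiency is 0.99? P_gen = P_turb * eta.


P_gen = 414.2 * 0.99 = 410.0580 MW


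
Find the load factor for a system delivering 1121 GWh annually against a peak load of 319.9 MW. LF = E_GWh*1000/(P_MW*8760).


LF = 1121 * 1000 / (319.9 * 8760) = 0.4000


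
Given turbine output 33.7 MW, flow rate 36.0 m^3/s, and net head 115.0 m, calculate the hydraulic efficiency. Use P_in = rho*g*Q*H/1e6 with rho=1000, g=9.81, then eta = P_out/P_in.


P_in = 1000 * 9.81 * 36.0 * 115.0 / 1e6 = 40.6134 MW
eta = 33.7 / 40.6134 = 0.8298


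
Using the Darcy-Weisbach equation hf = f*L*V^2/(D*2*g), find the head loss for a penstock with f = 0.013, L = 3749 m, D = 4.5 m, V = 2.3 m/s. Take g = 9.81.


hf = 0.013 * 3749 * 2.3^2 / (4.5 * 2 * 9.81) = 2.9201 m


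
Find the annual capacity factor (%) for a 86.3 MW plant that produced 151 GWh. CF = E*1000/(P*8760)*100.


CF = 151 * 1000 / (86.3 * 8760) * 100 = 19.9739 %


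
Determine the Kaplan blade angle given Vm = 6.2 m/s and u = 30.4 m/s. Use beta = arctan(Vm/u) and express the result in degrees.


beta = arctan(6.2 / 30.4) = 11.5272 degrees


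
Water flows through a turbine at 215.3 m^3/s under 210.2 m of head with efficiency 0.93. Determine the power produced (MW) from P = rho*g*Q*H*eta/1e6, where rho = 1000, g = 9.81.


P = 1000 * 9.81 * 215.3 * 210.2 * 0.93 / 1e6 = 412.8846 MW


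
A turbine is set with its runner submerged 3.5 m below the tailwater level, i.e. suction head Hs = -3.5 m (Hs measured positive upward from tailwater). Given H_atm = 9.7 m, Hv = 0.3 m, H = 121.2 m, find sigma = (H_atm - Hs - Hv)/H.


sigma = (9.7 - (-3.5) - 0.3) / 121.2 = 0.1064


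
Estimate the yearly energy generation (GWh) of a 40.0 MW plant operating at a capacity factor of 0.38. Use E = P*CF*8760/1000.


E = 40.0 * 0.38 * 8760 / 1000 = 133.1520 GWh


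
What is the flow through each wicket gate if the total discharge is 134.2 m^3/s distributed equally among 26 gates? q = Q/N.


q = 134.2 / 26 = 5.1615 m^3/s


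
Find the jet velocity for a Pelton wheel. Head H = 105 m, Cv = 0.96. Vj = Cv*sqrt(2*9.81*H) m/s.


Vj = 0.96 * sqrt(2*9.81*105) = 43.5728 m/s


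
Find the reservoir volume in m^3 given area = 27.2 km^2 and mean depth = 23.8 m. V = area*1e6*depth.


V = 27.2 * 1e6 * 23.8 = 6.4736e+08 m^3


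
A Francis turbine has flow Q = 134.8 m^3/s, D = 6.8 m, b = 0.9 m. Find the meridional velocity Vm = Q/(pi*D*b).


Vm = 134.8 / (pi * 6.8 * 0.9) = 7.0111 m/s


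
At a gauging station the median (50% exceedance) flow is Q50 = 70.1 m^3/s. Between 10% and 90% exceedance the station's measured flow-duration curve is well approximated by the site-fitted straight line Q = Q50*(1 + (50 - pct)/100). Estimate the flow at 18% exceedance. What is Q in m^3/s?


Q = 70.1 * (1 + (50 - 18)/100) = 92.5320 m^3/s


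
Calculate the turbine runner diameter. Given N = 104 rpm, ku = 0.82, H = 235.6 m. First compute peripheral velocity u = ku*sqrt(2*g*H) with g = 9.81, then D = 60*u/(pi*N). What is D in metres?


u = 0.82 * sqrt(2*9.81*235.6) = 55.7508 m/s
D = 60 * 55.7508 / (pi * 104) = 10.2381 m


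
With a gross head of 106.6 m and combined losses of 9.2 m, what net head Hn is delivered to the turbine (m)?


Hn = 106.6 - 9.2 = 97.4000 m


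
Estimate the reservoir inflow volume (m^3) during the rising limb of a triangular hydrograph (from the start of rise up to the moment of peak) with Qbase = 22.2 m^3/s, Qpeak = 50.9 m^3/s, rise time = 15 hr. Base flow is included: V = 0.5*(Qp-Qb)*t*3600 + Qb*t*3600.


V = 0.5*(50.9 - 22.2)*15*3600 + 22.2*15*3600 = 1.9737e+06 m^3


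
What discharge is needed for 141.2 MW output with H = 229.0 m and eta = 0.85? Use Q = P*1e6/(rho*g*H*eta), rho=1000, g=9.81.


Q = 141.2 * 1e6 / (1000 * 9.81 * 229.0 * 0.85) = 73.9454 m^3/s


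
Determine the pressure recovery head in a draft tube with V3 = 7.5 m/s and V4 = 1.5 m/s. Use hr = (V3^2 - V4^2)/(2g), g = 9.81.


hr = (7.5^2 - 1.5^2) / (2*9.81) = 2.7523 m


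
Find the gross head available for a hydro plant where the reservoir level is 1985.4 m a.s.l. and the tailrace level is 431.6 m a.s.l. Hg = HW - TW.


Hg = 1985.4 - 431.6 = 1553.8000 m


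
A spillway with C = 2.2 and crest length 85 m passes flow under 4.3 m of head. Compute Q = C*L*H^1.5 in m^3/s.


Q = 2.2 * 85 * 4.3^1.5 = 1667.4172 m^3/s


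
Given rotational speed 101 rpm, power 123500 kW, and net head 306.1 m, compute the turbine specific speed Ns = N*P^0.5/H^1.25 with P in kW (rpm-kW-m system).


Ns = 101 * 123500^0.5 / 306.1^1.25 = 27.7221


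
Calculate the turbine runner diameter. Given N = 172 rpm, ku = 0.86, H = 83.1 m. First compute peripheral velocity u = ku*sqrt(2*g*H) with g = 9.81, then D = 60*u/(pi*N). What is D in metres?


u = 0.86 * sqrt(2*9.81*83.1) = 34.7255 m/s
D = 60 * 34.7255 / (pi * 172) = 3.8559 m


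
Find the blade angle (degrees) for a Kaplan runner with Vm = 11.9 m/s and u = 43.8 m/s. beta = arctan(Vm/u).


beta = arctan(11.9 / 43.8) = 15.1998 degrees


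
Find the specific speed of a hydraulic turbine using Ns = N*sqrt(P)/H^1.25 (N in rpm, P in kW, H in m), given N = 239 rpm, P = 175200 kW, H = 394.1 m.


Ns = 239 * 175200^0.5 / 394.1^1.25 = 56.9714


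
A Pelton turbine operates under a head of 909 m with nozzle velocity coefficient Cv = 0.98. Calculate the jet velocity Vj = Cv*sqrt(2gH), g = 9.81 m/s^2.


Vj = 0.98 * sqrt(2*9.81*909) = 130.8752 m/s


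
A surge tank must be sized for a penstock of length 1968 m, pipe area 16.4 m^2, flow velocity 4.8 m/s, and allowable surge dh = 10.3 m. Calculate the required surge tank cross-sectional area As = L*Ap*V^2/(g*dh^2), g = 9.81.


As = 1968 * 16.4 * 4.8^2 / (9.81 * 10.3^2) = 714.5094 m^2


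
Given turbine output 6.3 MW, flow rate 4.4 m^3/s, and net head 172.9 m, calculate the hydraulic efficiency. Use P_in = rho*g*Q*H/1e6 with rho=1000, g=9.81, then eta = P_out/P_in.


P_in = 1000 * 9.81 * 4.4 * 172.9 / 1e6 = 7.4631 MW
eta = 6.3 / 7.4631 = 0.8442


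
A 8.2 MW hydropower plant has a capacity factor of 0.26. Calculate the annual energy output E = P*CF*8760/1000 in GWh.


E = 8.2 * 0.26 * 8760 / 1000 = 18.6763 GWh


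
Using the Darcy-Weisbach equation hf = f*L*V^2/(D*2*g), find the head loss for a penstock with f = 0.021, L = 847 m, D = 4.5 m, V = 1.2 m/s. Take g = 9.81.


hf = 0.021 * 847 * 1.2^2 / (4.5 * 2 * 9.81) = 0.2901 m


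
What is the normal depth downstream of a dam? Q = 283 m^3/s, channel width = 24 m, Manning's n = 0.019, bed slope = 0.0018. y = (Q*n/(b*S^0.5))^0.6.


y = (283 * 0.019 / (24 * 0.0018^0.5))^0.6 = 2.7140 m


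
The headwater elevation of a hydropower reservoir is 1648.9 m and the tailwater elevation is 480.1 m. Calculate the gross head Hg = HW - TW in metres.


Hg = 1648.9 - 480.1 = 1168.8000 m


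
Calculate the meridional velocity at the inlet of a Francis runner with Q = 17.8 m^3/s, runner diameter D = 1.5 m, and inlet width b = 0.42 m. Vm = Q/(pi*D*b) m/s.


Vm = 17.8 / (pi * 1.5 * 0.42) = 8.9935 m/s


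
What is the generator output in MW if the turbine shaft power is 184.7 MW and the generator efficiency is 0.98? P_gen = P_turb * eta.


P_gen = 184.7 * 0.98 = 181.0060 MW


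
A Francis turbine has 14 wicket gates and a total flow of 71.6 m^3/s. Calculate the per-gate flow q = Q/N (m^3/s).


q = 71.6 / 14 = 5.1143 m^3/s


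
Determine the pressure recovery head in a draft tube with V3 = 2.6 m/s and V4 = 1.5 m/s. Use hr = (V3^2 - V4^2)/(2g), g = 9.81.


hr = (2.6^2 - 1.5^2) / (2*9.81) = 0.2299 m


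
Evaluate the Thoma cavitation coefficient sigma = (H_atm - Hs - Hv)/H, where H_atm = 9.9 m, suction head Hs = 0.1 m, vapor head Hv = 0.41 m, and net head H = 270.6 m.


sigma = (9.9 - 0.1 - 0.41) / 270.6 = 0.0347


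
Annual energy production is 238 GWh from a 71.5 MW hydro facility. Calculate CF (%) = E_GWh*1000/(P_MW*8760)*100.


CF = 238 * 1000 / (71.5 * 8760) * 100 = 37.9985 %


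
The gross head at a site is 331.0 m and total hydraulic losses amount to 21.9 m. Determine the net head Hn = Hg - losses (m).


Hn = 331.0 - 21.9 = 309.1000 m


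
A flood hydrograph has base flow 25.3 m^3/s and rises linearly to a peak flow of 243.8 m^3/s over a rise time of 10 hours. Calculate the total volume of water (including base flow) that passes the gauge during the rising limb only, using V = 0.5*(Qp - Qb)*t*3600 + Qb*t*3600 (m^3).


V = 0.5*(243.8 - 25.3)*10*3600 + 25.3*10*3600 = 4.8438e+06 m^3


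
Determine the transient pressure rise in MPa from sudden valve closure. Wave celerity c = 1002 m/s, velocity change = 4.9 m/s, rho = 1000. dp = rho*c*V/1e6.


dp = 1000 * 1002 * 4.9 / 1e6 = 4.9098 MPa


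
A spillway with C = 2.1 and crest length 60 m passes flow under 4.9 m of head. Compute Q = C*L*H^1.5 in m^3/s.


Q = 2.1 * 60 * 4.9^1.5 = 1366.6732 m^3/s


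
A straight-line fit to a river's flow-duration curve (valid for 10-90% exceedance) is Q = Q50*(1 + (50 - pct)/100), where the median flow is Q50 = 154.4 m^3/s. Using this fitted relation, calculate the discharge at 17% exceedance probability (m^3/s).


Q = 154.4 * (1 + (50 - 17)/100) = 205.3520 m^3/s


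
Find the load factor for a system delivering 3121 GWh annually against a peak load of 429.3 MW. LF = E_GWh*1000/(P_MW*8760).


LF = 3121 * 1000 / (429.3 * 8760) = 0.8299


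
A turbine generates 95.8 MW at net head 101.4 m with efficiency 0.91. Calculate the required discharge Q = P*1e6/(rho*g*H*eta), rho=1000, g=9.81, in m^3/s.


Q = 95.8 * 1e6 / (1000 * 9.81 * 101.4 * 0.91) = 105.8320 m^3/s


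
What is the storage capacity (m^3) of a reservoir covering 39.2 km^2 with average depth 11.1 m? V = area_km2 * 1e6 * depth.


V = 39.2 * 1e6 * 11.1 = 4.3512e+08 m^3


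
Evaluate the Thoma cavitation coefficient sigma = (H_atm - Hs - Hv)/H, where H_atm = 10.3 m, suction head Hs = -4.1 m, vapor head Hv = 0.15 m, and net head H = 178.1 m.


sigma = (10.3 - (-4.1) - 0.15) / 178.1 = 0.0800


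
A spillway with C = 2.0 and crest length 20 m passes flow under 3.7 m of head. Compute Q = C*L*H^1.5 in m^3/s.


Q = 2.0 * 20 * 3.7^1.5 = 284.6837 m^3/s


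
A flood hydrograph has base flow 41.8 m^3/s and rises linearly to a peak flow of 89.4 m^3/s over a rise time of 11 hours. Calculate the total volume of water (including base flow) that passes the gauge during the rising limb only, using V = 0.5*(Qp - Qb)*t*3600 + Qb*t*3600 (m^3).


V = 0.5*(89.4 - 41.8)*11*3600 + 41.8*11*3600 = 2.5978e+06 m^3


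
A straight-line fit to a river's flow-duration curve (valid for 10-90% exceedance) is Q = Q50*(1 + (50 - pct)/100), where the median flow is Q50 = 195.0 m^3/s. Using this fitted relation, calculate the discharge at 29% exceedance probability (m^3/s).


Q = 195.0 * (1 + (50 - 29)/100) = 235.9500 m^3/s


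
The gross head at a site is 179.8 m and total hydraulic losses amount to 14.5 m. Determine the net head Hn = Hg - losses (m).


Hn = 179.8 - 14.5 = 165.3000 m


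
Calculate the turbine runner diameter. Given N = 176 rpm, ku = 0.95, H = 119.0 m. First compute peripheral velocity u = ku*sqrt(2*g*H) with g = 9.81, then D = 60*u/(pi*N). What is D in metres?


u = 0.95 * sqrt(2*9.81*119.0) = 45.9036 m/s
D = 60 * 45.9036 / (pi * 176) = 4.9812 m


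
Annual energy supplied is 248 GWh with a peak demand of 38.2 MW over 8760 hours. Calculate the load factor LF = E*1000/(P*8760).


LF = 248 * 1000 / (38.2 * 8760) = 0.7411


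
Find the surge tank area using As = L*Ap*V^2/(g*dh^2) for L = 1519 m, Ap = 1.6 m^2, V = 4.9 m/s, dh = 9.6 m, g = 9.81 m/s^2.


As = 1519 * 1.6 * 4.9^2 / (9.81 * 9.6^2) = 64.5444 m^2


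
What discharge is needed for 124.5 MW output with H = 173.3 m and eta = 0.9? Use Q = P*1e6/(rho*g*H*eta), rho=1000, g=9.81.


Q = 124.5 * 1e6 / (1000 * 9.81 * 173.3 * 0.9) = 81.3691 m^3/s


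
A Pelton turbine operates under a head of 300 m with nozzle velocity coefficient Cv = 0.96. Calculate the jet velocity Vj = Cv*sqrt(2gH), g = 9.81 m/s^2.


Vj = 0.96 * sqrt(2*9.81*300) = 73.6515 m/s


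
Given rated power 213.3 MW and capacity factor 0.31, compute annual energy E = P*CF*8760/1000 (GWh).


E = 213.3 * 0.31 * 8760 / 1000 = 579.2375 GWh


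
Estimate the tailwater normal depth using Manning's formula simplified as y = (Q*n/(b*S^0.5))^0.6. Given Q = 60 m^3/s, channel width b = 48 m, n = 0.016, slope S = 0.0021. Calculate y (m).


y = (60 * 0.016 / (48 * 0.0021^0.5))^0.6 = 0.6081 m


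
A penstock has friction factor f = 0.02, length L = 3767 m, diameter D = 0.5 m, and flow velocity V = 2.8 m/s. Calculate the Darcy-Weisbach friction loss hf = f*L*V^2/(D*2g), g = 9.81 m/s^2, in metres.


hf = 0.02 * 3767 * 2.8^2 / (0.5 * 2 * 9.81) = 60.2106 m


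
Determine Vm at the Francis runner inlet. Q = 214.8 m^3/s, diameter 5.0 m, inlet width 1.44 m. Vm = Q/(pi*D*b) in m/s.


Vm = 214.8 / (pi * 5.0 * 1.44) = 9.4962 m/s


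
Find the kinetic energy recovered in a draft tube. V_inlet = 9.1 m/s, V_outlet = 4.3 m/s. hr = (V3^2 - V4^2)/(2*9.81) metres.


hr = (9.1^2 - 4.3^2) / (2*9.81) = 3.2783 m


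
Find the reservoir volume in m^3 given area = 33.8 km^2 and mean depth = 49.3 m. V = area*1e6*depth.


V = 33.8 * 1e6 * 49.3 = 1.6663e+09 m^3


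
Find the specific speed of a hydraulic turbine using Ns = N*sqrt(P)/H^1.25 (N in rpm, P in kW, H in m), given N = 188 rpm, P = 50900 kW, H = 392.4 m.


Ns = 188 * 50900^0.5 / 392.4^1.25 = 24.2860


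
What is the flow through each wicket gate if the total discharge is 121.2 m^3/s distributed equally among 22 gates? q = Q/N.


q = 121.2 / 22 = 5.5091 m^3/s


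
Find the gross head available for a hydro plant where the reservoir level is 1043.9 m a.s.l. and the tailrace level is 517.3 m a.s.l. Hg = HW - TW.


Hg = 1043.9 - 517.3 = 526.6000 m


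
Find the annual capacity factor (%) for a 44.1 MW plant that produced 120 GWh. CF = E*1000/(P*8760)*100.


CF = 120 * 1000 / (44.1 * 8760) * 100 = 31.0627 %


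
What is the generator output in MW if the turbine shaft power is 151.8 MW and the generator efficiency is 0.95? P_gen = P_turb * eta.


P_gen = 151.8 * 0.95 = 144.2100 MW


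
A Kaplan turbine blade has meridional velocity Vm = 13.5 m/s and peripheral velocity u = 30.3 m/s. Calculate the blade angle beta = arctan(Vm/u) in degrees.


beta = arctan(13.5 / 30.3) = 24.0151 degrees


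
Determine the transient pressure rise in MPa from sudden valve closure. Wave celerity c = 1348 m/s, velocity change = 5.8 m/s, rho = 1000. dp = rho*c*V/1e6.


dp = 1000 * 1348 * 5.8 / 1e6 = 7.8184 MPa


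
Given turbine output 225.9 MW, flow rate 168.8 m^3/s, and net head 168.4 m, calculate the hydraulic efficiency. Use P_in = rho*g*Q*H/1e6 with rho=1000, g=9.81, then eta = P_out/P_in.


P_in = 1000 * 9.81 * 168.8 * 168.4 / 1e6 = 278.8583 MW
eta = 225.9 / 278.8583 = 0.8101


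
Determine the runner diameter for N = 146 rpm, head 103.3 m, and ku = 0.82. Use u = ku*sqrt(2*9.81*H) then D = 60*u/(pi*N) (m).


u = 0.82 * sqrt(2*9.81*103.3) = 36.9159 m/s
D = 60 * 36.9159 / (pi * 146) = 4.8291 m


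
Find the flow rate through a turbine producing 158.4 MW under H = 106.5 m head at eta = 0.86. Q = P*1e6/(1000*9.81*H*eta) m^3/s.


Q = 158.4 * 1e6 / (1000 * 9.81 * 106.5 * 0.86) = 176.2942 m^3/s


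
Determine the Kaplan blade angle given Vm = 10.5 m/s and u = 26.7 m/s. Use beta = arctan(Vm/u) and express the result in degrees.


beta = arctan(10.5 / 26.7) = 21.4677 degrees


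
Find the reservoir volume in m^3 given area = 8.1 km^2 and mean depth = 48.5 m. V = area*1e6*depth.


V = 8.1 * 1e6 * 48.5 = 3.9285e+08 m^3


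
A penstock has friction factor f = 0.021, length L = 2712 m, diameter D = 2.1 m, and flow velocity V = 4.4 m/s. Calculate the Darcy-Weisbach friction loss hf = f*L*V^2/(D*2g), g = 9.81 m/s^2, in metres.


hf = 0.021 * 2712 * 4.4^2 / (2.1 * 2 * 9.81) = 26.7606 m


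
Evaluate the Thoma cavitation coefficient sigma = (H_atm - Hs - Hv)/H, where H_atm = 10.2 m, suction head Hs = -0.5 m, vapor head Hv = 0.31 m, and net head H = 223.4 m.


sigma = (10.2 - (-0.5) - 0.31) / 223.4 = 0.0465


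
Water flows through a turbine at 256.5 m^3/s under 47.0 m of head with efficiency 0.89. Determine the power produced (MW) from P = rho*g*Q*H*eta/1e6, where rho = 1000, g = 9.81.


P = 1000 * 9.81 * 256.5 * 47.0 * 0.89 / 1e6 = 105.2554 MW


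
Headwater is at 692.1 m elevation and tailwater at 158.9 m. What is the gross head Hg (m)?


Hg = 692.1 - 158.9 = 533.2000 m


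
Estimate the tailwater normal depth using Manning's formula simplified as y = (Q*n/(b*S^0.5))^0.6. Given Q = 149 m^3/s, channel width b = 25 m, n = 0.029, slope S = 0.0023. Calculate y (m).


y = (149 * 0.029 / (25 * 0.0023^0.5))^0.6 = 2.1581 m


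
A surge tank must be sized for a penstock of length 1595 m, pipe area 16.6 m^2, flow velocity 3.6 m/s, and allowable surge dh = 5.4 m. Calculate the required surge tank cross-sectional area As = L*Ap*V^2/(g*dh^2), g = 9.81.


As = 1595 * 16.6 * 3.6^2 / (9.81 * 5.4^2) = 1199.5469 m^2


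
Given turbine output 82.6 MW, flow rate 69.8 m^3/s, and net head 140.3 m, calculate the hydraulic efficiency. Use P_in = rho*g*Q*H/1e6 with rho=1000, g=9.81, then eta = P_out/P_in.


P_in = 1000 * 9.81 * 69.8 * 140.3 / 1e6 = 96.0687 MW
eta = 82.6 / 96.0687 = 0.8598


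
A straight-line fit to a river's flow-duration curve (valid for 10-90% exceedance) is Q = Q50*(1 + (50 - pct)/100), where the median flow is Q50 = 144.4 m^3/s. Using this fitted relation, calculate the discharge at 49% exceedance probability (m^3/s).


Q = 144.4 * (1 + (50 - 49)/100) = 145.8440 m^3/s


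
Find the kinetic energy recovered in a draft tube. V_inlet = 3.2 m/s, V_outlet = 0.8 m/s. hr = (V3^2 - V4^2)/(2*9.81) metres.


hr = (3.2^2 - 0.8^2) / (2*9.81) = 0.4893 m


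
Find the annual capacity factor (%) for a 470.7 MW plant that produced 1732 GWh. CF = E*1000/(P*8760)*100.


CF = 1732 * 1000 / (470.7 * 8760) * 100 = 42.0049 %


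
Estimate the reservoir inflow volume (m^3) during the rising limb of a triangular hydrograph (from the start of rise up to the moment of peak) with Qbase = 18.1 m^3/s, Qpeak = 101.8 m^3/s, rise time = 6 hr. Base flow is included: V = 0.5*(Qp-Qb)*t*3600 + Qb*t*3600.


V = 0.5*(101.8 - 18.1)*6*3600 + 18.1*6*3600 = 1.2949e+06 m^3


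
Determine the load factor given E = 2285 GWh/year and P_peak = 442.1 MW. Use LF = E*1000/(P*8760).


LF = 2285 * 1000 / (442.1 * 8760) = 0.5900


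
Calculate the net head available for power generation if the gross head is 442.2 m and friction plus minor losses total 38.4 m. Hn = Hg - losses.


Hn = 442.2 - 38.4 = 403.8000 m


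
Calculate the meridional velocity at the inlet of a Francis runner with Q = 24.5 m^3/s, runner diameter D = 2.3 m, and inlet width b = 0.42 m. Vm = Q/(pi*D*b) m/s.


Vm = 24.5 / (pi * 2.3 * 0.42) = 8.0731 m/s


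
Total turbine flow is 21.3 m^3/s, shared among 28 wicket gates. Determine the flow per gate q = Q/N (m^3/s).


q = 21.3 / 28 = 0.7607 m^3/s


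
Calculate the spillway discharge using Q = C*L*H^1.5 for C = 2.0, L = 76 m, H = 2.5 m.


Q = 2.0 * 76 * 2.5^1.5 = 600.8328 m^3/s


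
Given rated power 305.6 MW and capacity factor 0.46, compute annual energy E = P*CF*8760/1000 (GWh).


E = 305.6 * 0.46 * 8760 / 1000 = 1231.4458 GWh


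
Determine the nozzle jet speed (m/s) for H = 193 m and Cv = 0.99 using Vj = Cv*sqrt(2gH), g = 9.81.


Vj = 0.99 * sqrt(2*9.81*193) = 60.9205 m/s


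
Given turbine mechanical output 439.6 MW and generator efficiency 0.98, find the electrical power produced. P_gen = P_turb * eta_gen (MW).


P_gen = 439.6 * 0.98 = 430.8080 MW


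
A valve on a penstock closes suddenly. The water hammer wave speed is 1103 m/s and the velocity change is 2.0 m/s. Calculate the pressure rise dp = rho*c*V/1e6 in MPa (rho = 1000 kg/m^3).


dp = 1000 * 1103 * 2.0 / 1e6 = 2.2060 MPa


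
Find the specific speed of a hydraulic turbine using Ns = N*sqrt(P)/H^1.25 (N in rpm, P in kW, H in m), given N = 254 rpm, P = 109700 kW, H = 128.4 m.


Ns = 254 * 109700^0.5 / 128.4^1.25 = 194.6394


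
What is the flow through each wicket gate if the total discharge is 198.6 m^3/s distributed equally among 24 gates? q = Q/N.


q = 198.6 / 24 = 8.2750 m^3/s


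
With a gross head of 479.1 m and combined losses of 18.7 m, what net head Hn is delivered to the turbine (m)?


Hn = 479.1 - 18.7 = 460.4000 m


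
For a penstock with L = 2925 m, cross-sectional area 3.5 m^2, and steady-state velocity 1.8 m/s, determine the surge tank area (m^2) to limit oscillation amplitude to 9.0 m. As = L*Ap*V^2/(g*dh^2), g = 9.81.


As = 2925 * 3.5 * 1.8^2 / (9.81 * 9.0^2) = 41.7431 m^2


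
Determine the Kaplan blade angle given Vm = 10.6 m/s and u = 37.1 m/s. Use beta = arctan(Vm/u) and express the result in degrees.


beta = arctan(10.6 / 37.1) = 15.9454 degrees


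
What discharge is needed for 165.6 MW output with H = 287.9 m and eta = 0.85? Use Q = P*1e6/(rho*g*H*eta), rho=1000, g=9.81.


Q = 165.6 * 1e6 / (1000 * 9.81 * 287.9 * 0.85) = 68.9812 m^3/s


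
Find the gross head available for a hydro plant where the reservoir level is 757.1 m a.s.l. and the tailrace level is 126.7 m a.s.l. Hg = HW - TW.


Hg = 757.1 - 126.7 = 630.4000 m


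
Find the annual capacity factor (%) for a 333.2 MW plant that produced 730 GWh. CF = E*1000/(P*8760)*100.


CF = 730 * 1000 / (333.2 * 8760) * 100 = 25.0100 %


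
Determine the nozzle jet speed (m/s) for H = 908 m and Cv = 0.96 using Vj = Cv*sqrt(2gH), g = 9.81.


Vj = 0.96 * sqrt(2*9.81*908) = 128.1338 m/s


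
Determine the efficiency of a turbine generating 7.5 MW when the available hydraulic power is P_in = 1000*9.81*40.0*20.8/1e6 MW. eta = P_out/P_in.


P_in = 1000 * 9.81 * 40.0 * 20.8 / 1e6 = 8.1619 MW
eta = 7.5 / 8.1619 = 0.9189


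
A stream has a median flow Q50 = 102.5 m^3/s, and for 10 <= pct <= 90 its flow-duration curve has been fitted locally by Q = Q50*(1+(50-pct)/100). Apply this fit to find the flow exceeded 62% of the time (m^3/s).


Q = 102.5 * (1 + (50 - 62)/100) = 90.2000 m^3/s


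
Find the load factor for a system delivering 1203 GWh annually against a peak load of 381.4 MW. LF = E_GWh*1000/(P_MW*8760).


LF = 1203 * 1000 / (381.4 * 8760) = 0.3601


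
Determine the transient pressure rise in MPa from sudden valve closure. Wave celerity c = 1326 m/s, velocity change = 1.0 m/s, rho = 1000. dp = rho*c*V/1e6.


dp = 1000 * 1326 * 1.0 / 1e6 = 1.3260 MPa


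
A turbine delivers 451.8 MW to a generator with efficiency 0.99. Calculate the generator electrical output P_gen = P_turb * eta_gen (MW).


P_gen = 451.8 * 0.99 = 447.2820 MW


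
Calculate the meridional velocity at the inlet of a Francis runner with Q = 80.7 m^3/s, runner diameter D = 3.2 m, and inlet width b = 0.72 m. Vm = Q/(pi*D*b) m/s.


Vm = 80.7 / (pi * 3.2 * 0.72) = 11.1491 m/s


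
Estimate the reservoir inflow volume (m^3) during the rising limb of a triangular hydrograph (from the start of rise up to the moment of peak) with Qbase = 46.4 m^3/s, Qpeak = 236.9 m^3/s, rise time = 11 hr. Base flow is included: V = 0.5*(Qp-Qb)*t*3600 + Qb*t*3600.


V = 0.5*(236.9 - 46.4)*11*3600 + 46.4*11*3600 = 5.6093e+06 m^3


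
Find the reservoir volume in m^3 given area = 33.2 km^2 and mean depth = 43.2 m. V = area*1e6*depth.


V = 33.2 * 1e6 * 43.2 = 1.4342e+09 m^3


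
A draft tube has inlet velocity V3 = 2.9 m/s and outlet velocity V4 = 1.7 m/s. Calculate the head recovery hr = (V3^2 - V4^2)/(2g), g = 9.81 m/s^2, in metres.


hr = (2.9^2 - 1.7^2) / (2*9.81) = 0.2813 m


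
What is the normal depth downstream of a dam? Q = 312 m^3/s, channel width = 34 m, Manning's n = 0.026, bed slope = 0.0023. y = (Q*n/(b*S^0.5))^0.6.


y = (312 * 0.026 / (34 * 0.0023^0.5))^0.6 = 2.6186 m


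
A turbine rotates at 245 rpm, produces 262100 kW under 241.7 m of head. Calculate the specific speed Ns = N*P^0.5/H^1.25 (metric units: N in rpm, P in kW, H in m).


Ns = 245 * 262100^0.5 / 241.7^1.25 = 131.6145


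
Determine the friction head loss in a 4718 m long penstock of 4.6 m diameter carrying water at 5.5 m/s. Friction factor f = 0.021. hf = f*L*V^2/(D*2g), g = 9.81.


hf = 0.021 * 4718 * 5.5^2 / (4.6 * 2 * 9.81) = 33.2082 m


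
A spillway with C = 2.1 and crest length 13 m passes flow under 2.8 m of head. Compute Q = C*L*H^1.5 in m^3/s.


Q = 2.1 * 13 * 2.8^1.5 = 127.9086 m^3/s


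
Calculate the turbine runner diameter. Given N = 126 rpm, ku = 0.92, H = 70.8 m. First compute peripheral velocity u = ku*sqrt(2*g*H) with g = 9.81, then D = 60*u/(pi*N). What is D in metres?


u = 0.92 * sqrt(2*9.81*70.8) = 34.2889 m/s
D = 60 * 34.2889 / (pi * 126) = 5.1974 m


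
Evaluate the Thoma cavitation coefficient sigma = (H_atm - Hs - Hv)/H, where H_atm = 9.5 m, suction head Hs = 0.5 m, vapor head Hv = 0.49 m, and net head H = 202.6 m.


sigma = (9.5 - 0.5 - 0.49) / 202.6 = 0.0420


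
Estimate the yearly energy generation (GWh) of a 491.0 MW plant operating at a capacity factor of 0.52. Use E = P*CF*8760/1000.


E = 491.0 * 0.52 * 8760 / 1000 = 2236.6032 GWh


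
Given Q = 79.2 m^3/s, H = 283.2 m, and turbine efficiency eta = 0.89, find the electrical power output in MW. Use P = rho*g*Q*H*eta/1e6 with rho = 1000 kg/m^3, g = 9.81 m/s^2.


P = 1000 * 9.81 * 79.2 * 283.2 * 0.89 / 1e6 = 195.8292 MW


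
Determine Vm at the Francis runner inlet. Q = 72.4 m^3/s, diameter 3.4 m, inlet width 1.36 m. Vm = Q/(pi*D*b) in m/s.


Vm = 72.4 / (pi * 3.4 * 1.36) = 4.9839 m/s


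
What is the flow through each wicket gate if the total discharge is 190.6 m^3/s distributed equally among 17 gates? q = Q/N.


q = 190.6 / 17 = 11.2118 m^3/s


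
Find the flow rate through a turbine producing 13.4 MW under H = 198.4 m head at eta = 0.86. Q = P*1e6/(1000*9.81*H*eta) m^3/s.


Q = 13.4 * 1e6 / (1000 * 9.81 * 198.4 * 0.86) = 8.0056 m^3/s


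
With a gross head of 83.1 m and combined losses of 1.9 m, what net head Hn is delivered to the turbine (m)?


Hn = 83.1 - 1.9 = 81.2000 m


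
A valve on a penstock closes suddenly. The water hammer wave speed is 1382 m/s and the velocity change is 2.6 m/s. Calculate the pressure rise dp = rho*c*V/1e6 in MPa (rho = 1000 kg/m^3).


dp = 1000 * 1382 * 2.6 / 1e6 = 3.5932 MPa


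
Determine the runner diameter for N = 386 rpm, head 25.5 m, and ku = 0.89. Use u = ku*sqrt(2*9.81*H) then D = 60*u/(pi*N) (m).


u = 0.89 * sqrt(2*9.81*25.5) = 19.9072 m/s
D = 60 * 19.9072 / (pi * 386) = 0.9850 m


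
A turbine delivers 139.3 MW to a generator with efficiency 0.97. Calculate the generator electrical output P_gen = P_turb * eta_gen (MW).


P_gen = 139.3 * 0.97 = 135.1210 MW


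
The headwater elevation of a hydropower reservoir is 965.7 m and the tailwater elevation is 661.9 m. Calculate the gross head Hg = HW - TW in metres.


Hg = 965.7 - 661.9 = 303.8000 m


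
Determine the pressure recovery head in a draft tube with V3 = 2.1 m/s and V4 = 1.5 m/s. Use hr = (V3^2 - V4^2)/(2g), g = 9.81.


hr = (2.1^2 - 1.5^2) / (2*9.81) = 0.1101 m


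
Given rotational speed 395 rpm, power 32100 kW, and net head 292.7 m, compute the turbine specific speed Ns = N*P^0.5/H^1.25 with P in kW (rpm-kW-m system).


Ns = 395 * 32100^0.5 / 292.7^1.25 = 58.4549


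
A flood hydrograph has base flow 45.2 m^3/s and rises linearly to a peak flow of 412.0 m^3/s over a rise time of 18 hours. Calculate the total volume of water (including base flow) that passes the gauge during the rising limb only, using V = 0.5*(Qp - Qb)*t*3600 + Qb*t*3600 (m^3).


V = 0.5*(412.0 - 45.2)*18*3600 + 45.2*18*3600 = 1.4813e+07 m^3


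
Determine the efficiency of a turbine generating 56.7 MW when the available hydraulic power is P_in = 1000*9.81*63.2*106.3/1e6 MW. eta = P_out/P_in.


P_in = 1000 * 9.81 * 63.2 * 106.3 / 1e6 = 65.9051 MW
eta = 56.7 / 65.9051 = 0.8603


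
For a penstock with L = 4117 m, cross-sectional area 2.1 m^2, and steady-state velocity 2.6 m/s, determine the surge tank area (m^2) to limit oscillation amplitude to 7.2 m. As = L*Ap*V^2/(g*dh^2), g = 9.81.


As = 4117 * 2.1 * 2.6^2 / (9.81 * 7.2^2) = 114.9246 m^2


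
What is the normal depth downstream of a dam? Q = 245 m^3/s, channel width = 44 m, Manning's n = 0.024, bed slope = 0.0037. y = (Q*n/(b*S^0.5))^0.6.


y = (245 * 0.024 / (44 * 0.0037^0.5))^0.6 = 1.6036 m


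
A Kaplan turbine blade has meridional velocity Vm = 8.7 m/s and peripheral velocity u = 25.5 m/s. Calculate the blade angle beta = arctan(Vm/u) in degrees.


beta = arctan(8.7 / 25.5) = 18.8384 degrees


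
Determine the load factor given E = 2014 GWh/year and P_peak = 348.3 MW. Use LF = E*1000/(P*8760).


LF = 2014 * 1000 / (348.3 * 8760) = 0.6601


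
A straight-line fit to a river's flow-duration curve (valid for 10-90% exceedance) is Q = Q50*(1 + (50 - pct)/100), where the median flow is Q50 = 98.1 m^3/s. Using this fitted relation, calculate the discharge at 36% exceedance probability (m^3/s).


Q = 98.1 * (1 + (50 - 36)/100) = 111.8340 m^3/s


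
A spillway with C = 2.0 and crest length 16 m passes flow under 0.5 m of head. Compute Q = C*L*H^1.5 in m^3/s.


Q = 2.0 * 16 * 0.5^1.5 = 11.3137 m^3/s


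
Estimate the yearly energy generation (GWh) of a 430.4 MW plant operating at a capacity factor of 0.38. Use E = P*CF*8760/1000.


E = 430.4 * 0.38 * 8760 / 1000 = 1432.7155 GWh


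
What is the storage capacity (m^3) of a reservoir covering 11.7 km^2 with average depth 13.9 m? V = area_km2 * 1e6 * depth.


V = 11.7 * 1e6 * 13.9 = 1.6263e+08 m^3


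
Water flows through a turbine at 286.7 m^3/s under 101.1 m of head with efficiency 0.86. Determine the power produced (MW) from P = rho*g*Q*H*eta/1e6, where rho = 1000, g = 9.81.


P = 1000 * 9.81 * 286.7 * 101.1 * 0.86 / 1e6 = 244.5380 MW
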